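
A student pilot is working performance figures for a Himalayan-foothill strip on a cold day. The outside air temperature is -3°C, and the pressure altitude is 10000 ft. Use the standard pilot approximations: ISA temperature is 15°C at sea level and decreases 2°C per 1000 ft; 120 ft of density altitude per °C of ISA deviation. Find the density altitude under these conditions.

ISA temperature at 10000 ft = 15 − 2 × (10000/1000) = -5°C.
ISA deviation = -3 − (-5) = +2°C.
Density altitude = 10000 + 120 × (2) = 10000 + (+240) = 10240 ft.

10240 ft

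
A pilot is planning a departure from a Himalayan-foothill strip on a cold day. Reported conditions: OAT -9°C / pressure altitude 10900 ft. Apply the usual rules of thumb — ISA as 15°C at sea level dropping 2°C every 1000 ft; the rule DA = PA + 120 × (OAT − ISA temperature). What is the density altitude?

ISA temperature at 10900 ft = 15 − 2 × (10900/1000) = -6.8°C.
ISA deviation = -9 − (-6.8) = -2.2°C.
Density altitude = 10900 + 120 × (-2.2) = 10900 + (-264) = 10636 ft.

10636 ft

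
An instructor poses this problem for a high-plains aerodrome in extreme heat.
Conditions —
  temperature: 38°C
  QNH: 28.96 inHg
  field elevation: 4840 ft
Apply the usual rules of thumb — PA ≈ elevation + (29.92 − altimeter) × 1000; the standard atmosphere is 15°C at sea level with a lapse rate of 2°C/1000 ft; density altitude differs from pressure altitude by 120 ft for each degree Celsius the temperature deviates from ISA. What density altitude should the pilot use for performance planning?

Pressure altitude = 4840 + (29.92 − 28.96) × 1000 = 4840 + (+960) = 5800 ft.
ISA temperature at 5800 ft = 15 − 2 × (5800/1000) = 3.4°C.
ISA deviation = 38 − 3.4 = +34.6°C.
Density altitude = 5800 + 120 × (34.6) = 9952 ft.

9952 ft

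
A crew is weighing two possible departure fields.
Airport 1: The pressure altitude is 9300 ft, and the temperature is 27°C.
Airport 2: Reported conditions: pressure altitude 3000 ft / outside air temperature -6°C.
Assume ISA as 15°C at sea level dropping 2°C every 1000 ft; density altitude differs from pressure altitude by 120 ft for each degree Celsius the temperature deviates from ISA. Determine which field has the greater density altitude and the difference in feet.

Airport 1: ISA temp = -3.6°C, deviation +30.6°C, DA = 9300 + 120 × 30.6 = 12972 ft.
Airport 2: ISA temp = 9°C, deviation -15°C, DA = 3000 + 120 × (-15) = 1200 ft.
Airport 1 is higher by 12972 − 1200 = 11772 ft.

Airport 1 by 11772 ft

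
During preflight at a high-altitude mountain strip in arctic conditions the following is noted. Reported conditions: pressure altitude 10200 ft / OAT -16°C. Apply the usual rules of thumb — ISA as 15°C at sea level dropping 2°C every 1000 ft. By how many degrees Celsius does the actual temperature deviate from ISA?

ISA-10.6°C

ISA temperature at 10200 ft = 15 − 2 × (10200/1000) = -5.4°C.
Deviation = OAT − ISA = -16 − (-5.4) = -10.6°C.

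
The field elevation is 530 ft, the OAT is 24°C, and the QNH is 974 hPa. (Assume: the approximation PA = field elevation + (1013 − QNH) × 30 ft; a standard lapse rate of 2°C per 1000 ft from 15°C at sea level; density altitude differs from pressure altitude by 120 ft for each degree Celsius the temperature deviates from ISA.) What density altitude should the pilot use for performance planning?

3188 ft

Pressure altitude = 530 + (1013 − 974) × 30 = 530 + (+1170) = 1700 ft.
ISA temperature at 1700 ft = 15 − 2 × (1700/1000) = 11.6°C.
ISA deviation = 24 − 11.6 = +12.4°C.
Density altitude = 1700 + 120 × (12.4) = 3188 ft.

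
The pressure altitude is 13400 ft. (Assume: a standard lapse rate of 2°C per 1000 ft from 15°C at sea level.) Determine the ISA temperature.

-11.8°C

ISA temperature = 15 − 2 × (13400/1000) = 15 − 26.8 = -11.8°C.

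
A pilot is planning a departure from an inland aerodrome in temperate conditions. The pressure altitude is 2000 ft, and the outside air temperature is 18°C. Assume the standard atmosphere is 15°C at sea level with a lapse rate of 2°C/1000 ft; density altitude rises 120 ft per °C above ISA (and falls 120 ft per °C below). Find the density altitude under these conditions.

2840 ft

ISA temperature at 2000 ft = 15 − 2 × (2000/1000) = 11°C.
ISA deviation = 18 − 11 = +7°C.
Density altitude = 2000 + 120 × (7) = 2000 + (+840) = 2840 ft.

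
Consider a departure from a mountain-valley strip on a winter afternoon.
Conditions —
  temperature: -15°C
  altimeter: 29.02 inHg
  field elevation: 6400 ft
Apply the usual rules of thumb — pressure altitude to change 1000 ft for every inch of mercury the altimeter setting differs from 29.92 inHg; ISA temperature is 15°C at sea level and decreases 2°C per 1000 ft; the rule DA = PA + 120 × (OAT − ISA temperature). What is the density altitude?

5452 ft

Pressure altitude = 6400 + (29.92 − 29.02) × 1000 = 6400 + (+900) = 7300 ft.
ISA temperature at 7300 ft = 15 − 2 × (7300/1000) = 0.4°C.
ISA deviation = -15 − 0.4 = -15.4°C.
Density altitude = 7300 + 120 × (-15.4) = 5452 ft.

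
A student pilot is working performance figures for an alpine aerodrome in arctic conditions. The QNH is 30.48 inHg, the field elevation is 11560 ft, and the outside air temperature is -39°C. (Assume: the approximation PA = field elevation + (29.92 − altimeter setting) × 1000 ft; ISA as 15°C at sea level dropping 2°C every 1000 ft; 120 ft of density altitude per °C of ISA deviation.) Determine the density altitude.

Pressure altitude = 11560 + (29.92 − 30.48) × 1000 = 11560 + (-560) = 11000 ft.
ISA temperature at 11000 ft = 15 − 2 × (11000/1000) = -7°C.
ISA deviation = -39 − (-7) = -32°C.
Density altitude = 11000 + 120 × (-32) = 7160 ft.

7160 ft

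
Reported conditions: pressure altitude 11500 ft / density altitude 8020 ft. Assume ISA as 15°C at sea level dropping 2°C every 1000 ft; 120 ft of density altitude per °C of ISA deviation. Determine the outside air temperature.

Density altitude − pressure altitude = 8020 − 11500 = -3480 ft.
At 120 ft/°C that is an ISA deviation of -3480/120 = -29°C.
ISA temperature at 11500 ft = 15 − 2 × (11500/1000) = -8°C.
OAT = ISA + deviation = -8 + (-29) = -37°C.

-37°C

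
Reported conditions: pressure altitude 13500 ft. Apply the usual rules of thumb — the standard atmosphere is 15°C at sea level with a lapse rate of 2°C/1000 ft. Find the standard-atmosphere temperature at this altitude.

ISA temperature = 15 − 2 × (13500/1000) = 15 − 27 = -12°C.

-12°C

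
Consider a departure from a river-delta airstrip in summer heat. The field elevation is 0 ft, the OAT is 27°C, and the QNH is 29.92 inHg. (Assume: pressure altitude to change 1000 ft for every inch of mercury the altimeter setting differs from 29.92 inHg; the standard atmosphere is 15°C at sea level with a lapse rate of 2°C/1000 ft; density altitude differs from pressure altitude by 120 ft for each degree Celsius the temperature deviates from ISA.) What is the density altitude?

Pressure altitude = 0 + (29.92 − 29.92) × 1000 = 0 + (0) = 0 ft.
ISA temperature at 0 ft = 15 − 2 × (0/1000) = 15°C.
ISA deviation = 27 − 15 = +12°C.
Density altitude = 0 + 120 × (12) = 1440 ft.

1440 ft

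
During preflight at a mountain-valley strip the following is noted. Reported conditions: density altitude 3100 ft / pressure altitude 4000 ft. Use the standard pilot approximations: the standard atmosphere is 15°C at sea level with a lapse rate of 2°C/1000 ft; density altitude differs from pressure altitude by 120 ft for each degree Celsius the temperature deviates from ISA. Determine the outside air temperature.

Density altitude − pressure altitude = 3100 − 4000 = -900 ft.
At 120 ft/°C that is an ISA deviation of -900/120 = -7.5°C.
ISA temperature at 4000 ft = 15 − 2 × (4000/1000) = 7°C.
OAT = ISA + deviation = 7 + (-7.5) = -0.5°C.

-0.5°C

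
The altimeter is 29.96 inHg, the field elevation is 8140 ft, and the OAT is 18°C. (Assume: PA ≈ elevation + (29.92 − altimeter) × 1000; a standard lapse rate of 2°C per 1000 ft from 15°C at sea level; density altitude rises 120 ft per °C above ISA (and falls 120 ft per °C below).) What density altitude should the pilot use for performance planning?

10404 ft

Pressure altitude = 8140 + (29.92 − 29.96) × 1000 = 8140 + (-40) = 8100 ft.
ISA temperature at 8100 ft = 15 − 2 × (8100/1000) = -1.2°C.
ISA deviation = 18 − (-1.2) = +19.2°C.
Density altitude = 8100 + 120 × (19.2) = 10404 ft.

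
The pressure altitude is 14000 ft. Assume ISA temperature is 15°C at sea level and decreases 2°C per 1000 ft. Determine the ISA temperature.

ISA temperature = 15 − 2 × (14000/1000) = 15 − 28 = -13°C.

-13°C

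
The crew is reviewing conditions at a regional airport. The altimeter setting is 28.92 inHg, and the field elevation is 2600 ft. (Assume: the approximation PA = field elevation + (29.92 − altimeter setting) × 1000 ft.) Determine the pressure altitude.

3600 ft

Pressure correction = (29.92 − 28.92) × 1000 = +1000 ft.
Pressure altitude = 2600 + (+1000) = 3600 ft.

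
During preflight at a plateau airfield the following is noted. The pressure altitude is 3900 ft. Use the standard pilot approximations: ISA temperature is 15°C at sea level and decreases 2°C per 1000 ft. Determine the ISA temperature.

ISA temperature = 15 − 2 × (3900/1000) = 15 − 7.8 = 7.2°C.

7.2°C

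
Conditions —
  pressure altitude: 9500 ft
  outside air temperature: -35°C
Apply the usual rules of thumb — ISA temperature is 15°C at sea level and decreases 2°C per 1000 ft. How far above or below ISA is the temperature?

ISA-31°C

ISA temperature at 9500 ft = 15 − 2 × (9500/1000) = -4°C.
Deviation = OAT − ISA = -35 − (-4) = -31°C.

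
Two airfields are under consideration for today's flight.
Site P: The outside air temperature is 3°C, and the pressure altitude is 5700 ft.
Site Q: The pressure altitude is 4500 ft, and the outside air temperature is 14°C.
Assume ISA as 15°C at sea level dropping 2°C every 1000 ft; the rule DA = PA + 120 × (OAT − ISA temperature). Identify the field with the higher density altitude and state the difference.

Site P: ISA temp = 3.6°C, deviation -0.6°C, DA = 5700 + 120 × (-0.6) = 5628 ft.
Site Q: ISA temp = 6°C, deviation +8°C, DA = 4500 + 120 × 8 = 5460 ft.
Site P is higher by 5628 − 5460 = 168 ft.

Site P by 168 ft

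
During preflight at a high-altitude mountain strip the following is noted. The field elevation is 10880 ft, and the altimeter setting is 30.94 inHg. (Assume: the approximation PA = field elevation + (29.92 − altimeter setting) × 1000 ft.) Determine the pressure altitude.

Pressure correction = (29.92 − 30.94) × 1000 = -1020 ft.
Pressure altitude = 10880 + (-1020) = 9860 ft.

9860 ft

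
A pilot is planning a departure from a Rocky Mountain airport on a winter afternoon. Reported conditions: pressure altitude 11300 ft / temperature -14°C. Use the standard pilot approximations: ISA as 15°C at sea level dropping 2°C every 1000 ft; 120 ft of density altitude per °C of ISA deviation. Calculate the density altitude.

10532 ft

ISA temperature at 11300 ft = 15 − 2 × (11300/1000) = -7.6°C.
ISA deviation = -14 − (-7.6) = -6.4°C.
Density altitude = 11300 + 120 × (-6.4) = 11300 + (-768) = 10532 ft.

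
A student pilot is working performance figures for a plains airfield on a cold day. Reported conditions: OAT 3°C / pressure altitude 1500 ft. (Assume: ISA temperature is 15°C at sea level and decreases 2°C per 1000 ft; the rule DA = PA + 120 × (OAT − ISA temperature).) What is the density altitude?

420 ft

ISA temperature at 1500 ft = 15 − 2 × (1500/1000) = 12°C.
ISA deviation = 3 − 12 = -9°C.
Density altitude = 1500 + 120 × (-9) = 1500 + (-1080) = 420 ft.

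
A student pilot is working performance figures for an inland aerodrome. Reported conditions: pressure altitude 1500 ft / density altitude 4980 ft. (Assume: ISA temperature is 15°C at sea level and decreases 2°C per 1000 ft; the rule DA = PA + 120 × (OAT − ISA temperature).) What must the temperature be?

Density altitude − pressure altitude = 4980 − 1500 = +3480 ft.
At 120 ft/°C that is an ISA deviation of 3480/120 = +29°C.
ISA temperature at 1500 ft = 15 − 2 × (1500/1000) = 12°C.
OAT = ISA + deviation = 12 + (+29) = 41°C.

41°C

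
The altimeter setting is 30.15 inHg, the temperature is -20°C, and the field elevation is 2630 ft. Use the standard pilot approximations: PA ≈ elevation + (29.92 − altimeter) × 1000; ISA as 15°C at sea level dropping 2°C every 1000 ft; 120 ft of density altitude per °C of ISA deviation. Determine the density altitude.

-1224 ft

Pressure altitude = 2630 + (29.92 − 30.15) × 1000 = 2630 + (-230) = 2400 ft.
ISA temperature at 2400 ft = 15 − 2 × (2400/1000) = 10.2°C.
ISA deviation = -20 − 10.2 = -30.2°C.
Density altitude = 2400 + 120 × (-30.2) = -1224 ft.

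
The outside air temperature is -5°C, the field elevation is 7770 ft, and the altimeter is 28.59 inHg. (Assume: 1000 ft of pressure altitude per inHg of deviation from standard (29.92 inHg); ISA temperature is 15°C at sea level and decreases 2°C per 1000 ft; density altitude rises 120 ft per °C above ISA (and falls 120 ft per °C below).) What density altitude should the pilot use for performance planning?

Pressure altitude = 7770 + (29.92 − 28.59) × 1000 = 7770 + (+1330) = 9100 ft.
ISA temperature at 9100 ft = 15 − 2 × (9100/1000) = -3.2°C.
ISA deviation = -5 − (-3.2) = -1.8°C.
Density altitude = 9100 + 120 × (-1.8) = 8884 ft.

8884 ft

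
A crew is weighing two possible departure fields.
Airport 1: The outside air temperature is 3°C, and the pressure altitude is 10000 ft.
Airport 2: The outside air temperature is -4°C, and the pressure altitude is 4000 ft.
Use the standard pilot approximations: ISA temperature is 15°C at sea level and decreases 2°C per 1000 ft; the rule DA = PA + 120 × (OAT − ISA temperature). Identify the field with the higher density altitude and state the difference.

Airport 1 by 8280 ft

Airport 1: ISA temp = -5°C, deviation +8°C, DA = 10000 + 120 × 8 = 10960 ft.
Airport 2: ISA temp = 7°C, deviation -11°C, DA = 4000 + 120 × (-11) = 2680 ft.
Airport 1 is higher by 10960 − 2680 = 8280 ft.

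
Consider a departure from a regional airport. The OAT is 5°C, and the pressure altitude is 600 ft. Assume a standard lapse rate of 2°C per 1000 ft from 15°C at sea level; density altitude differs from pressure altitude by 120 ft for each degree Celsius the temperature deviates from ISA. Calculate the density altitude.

ISA temperature at 600 ft = 15 − 2 × (600/1000) = 13.8°C.
ISA deviation = 5 − 13.8 = -8.8°C.
Density altitude = 600 + 120 × (-8.8) = 600 + (-1056) = -456 ft.

-456 ft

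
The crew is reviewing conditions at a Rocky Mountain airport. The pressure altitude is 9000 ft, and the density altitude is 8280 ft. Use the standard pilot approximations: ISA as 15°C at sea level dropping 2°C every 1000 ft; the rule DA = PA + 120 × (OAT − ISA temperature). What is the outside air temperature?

Density altitude − pressure altitude = 8280 − 9000 = -720 ft.
At 120 ft/°C that is an ISA deviation of -720/120 = -6°C.
ISA temperature at 9000 ft = 15 − 2 × (9000/1000) = -3°C.
OAT = ISA + deviation = -3 + (-6) = -9°C.

-9°C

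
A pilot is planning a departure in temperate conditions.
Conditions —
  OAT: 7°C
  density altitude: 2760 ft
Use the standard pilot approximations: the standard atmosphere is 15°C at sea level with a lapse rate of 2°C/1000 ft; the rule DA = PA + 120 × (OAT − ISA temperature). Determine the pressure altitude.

DA = PA + 120 × (OAT − (15 − 2·PA/1000)) = PA + 120·OAT − 1800 + 0.24·PA = 1.24·PA + 120·OAT − 1800.
So 1.24·PA = 2760 − 120 × 7 + 1800 = 3720.
PA = 3720 / 1.24 = 3000 ft.

3000 ft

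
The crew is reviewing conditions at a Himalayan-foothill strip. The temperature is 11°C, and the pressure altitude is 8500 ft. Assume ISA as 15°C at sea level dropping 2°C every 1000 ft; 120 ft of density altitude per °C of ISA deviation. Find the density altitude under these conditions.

ISA temperature at 8500 ft = 15 − 2 × (8500/1000) = -2°C.
ISA deviation = 11 − (-2) = +13°C.
Density altitude = 8500 + 120 × (13) = 8500 + (+1560) = 10060 ft.

10060 ft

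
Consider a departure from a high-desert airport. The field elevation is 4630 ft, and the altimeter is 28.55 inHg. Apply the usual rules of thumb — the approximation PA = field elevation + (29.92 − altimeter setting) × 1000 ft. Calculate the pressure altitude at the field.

Pressure correction = (29.92 − 28.55) × 1000 = +1370 ft.
Pressure altitude = 4630 + (+1370) = 6000 ft.

6000 ft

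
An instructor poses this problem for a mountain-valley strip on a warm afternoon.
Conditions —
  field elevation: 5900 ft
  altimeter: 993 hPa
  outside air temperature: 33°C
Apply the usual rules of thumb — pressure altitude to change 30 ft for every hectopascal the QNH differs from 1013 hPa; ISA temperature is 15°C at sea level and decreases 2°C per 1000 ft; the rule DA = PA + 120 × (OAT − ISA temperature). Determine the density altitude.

Pressure altitude = 5900 + (1013 − 993) × 30 = 5900 + (+600) = 6500 ft.
ISA temperature at 6500 ft = 15 − 2 × (6500/1000) = 2°C.
ISA deviation = 33 − 2 = +31°C.
Density altitude = 6500 + 120 × (31) = 10220 ft.

10220 ft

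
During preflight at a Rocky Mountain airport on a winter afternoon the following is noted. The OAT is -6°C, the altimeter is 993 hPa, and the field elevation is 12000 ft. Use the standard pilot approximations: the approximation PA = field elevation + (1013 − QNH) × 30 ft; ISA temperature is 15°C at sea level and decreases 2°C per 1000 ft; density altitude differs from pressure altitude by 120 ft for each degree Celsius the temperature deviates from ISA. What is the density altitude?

13104 ft

Pressure altitude = 12000 + (1013 − 993) × 30 = 12000 + (+600) = 12600 ft.
ISA temperature at 12600 ft = 15 − 2 × (12600/1000) = -10.2°C.
ISA deviation = -6 − (-10.2) = +4.2°C.
Density altitude = 12600 + 120 × (4.2) = 13104 ft.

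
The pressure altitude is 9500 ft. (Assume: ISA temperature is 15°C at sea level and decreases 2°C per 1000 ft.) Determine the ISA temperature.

ISA temperature = 15 − 2 × (9500/1000) = 15 − 19 = -4°C.

-4°C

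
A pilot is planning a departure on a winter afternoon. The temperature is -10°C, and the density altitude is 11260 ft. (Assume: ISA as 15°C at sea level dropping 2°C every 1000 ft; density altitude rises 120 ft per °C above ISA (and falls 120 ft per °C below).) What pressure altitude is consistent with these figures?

DA = PA + 120 × (OAT − (15 − 2·PA/1000)) = PA + 120·OAT − 1800 + 0.24·PA = 1.24·PA + 120·OAT − 1800.
So 1.24·PA = 11260 − 120 × (-10) + 1800 = 14260.
PA = 14260 / 1.24 = 11500 ft.

11500 ft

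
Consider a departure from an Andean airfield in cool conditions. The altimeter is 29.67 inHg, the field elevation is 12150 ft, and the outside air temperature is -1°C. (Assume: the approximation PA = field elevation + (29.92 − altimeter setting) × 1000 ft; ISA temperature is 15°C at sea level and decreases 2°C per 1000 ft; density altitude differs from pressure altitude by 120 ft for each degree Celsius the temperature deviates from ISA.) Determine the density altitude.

13456 ft

Pressure altitude = 12150 + (29.92 − 29.67) × 1000 = 12150 + (+250) = 12400 ft.
ISA temperature at 12400 ft = 15 − 2 × (12400/1000) = -9.8°C.
ISA deviation = -1 − (-9.8) = +8.8°C.
Density altitude = 12400 + 120 × (8.8) = 13456 ft.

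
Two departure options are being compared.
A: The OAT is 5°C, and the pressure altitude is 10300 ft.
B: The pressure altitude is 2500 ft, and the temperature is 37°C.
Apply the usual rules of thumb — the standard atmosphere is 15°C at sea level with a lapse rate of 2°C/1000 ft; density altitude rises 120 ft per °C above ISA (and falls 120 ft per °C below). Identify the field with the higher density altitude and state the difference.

A: ISA temp = -5.6°C, deviation +10.6°C, DA = 10300 + 120 × 10.6 = 11572 ft.
B: ISA temp = 10°C, deviation +27°C, DA = 2500 + 120 × 27 = 5740 ft.
A is higher by 11572 − 5740 = 5832 ft.

A by 5832 ft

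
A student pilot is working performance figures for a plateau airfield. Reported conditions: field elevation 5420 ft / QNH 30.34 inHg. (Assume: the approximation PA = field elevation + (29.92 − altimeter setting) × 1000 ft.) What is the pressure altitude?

Pressure correction = (29.92 − 30.34) × 1000 = -420 ft.
Pressure altitude = 5420 + (-420) = 5000 ft.

5000 ft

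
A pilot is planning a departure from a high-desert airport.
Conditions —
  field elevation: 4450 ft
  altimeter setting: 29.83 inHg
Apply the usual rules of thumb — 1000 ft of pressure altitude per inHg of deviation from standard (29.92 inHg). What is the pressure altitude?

4540 ft

Pressure correction = (29.92 − 29.83) × 1000 = +90 ft.
Pressure altitude = 4450 + (+90) = 4540 ft.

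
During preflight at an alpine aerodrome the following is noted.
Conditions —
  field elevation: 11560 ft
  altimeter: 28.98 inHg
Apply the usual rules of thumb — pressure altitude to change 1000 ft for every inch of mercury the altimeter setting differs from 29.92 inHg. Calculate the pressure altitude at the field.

12500 ft

Pressure correction = (29.92 − 28.98) × 1000 = +940 ft.
Pressure altitude = 11560 + (+940) = 12500 ft.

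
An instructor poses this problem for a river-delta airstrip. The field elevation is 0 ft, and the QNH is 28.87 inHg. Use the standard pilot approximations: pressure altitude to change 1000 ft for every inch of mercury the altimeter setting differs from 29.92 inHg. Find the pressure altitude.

1050 ft

Pressure correction = (29.92 − 28.87) × 1000 = +1050 ft.
Pressure altitude = 0 + (+1050) = 1050 ft.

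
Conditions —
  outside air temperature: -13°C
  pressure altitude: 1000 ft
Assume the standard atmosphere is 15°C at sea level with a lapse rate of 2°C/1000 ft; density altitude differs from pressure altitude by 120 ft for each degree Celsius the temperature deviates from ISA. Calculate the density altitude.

ISA temperature at 1000 ft = 15 − 2 × (1000/1000) = 13°C.
ISA deviation = -13 − 13 = -26°C.
Density altitude = 1000 + 120 × (-26) = 1000 + (-3120) = -2120 ft.

-2120 ft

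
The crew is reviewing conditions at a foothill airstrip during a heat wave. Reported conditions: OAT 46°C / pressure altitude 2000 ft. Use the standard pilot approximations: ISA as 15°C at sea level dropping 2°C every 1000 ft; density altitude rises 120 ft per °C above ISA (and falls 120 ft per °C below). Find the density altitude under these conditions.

ISA temperature at 2000 ft = 15 − 2 × (2000/1000) = 11°C.
ISA deviation = 46 − 11 = +35°C.
Density altitude = 2000 + 120 × (35) = 2000 + (+4200) = 6200 ft.

6200 ft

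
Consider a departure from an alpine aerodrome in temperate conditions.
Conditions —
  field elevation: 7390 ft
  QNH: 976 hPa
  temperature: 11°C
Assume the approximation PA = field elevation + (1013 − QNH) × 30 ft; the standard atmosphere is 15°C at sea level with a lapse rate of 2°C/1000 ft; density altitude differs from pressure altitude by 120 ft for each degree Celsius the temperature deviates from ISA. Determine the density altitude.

10060 ft

Pressure altitude = 7390 + (1013 − 976) × 30 = 7390 + (+1110) = 8500 ft.
ISA temperature at 8500 ft = 15 − 2 × (8500/1000) = -2°C.
ISA deviation = 11 − (-2) = +13°C.
Density altitude = 8500 + 120 × (13) = 10060 ft.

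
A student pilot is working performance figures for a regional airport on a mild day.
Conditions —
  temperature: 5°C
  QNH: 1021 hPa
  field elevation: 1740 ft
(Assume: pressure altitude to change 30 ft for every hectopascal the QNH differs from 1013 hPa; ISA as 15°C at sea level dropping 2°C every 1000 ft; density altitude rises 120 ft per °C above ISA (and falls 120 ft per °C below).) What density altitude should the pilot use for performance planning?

660 ft

Pressure altitude = 1740 + (1013 − 1021) × 30 = 1740 + (-240) = 1500 ft.
ISA temperature at 1500 ft = 15 − 2 × (1500/1000) = 12°C.
ISA deviation = 5 − 12 = -7°C.
Density altitude = 1500 + 120 × (-7) = 660 ft.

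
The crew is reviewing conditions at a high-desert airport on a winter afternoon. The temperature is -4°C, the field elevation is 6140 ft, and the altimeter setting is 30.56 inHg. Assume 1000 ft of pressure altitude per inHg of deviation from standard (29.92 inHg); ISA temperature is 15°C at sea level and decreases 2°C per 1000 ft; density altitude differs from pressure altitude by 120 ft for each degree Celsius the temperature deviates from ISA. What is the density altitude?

4540 ft

Pressure altitude = 6140 + (29.92 − 30.56) × 1000 = 6140 + (-640) = 5500 ft.
ISA temperature at 5500 ft = 15 − 2 × (5500/1000) = 4°C.
ISA deviation = -4 − 4 = -8°C.
Density altitude = 5500 + 120 × (-8) = 4540 ft.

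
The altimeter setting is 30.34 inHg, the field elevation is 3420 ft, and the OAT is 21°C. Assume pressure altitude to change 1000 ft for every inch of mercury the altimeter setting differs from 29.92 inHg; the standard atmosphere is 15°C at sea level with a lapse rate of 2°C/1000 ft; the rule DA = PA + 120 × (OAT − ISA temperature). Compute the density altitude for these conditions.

4440 ft

Pressure altitude = 3420 + (29.92 − 30.34) × 1000 = 3420 + (-420) = 3000 ft.
ISA temperature at 3000 ft = 15 − 2 × (3000/1000) = 9°C.
ISA deviation = 21 − 9 = +12°C.
Density altitude = 3000 + 120 × (12) = 4440 ft.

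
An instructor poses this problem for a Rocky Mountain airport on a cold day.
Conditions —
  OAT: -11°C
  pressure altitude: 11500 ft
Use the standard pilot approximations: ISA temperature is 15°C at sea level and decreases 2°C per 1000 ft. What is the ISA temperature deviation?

ISA-3°C

ISA temperature at 11500 ft = 15 − 2 × (11500/1000) = -8°C.
Deviation = OAT − ISA = -11 − (-8) = -3°C.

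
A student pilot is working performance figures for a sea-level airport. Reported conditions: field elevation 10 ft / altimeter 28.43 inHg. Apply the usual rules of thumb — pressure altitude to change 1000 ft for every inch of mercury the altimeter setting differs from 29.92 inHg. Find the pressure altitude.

Pressure correction = (29.92 − 28.43) × 1000 = +1490 ft.
Pressure altitude = 10 + (+1490) = 1500 ft.

1500 ft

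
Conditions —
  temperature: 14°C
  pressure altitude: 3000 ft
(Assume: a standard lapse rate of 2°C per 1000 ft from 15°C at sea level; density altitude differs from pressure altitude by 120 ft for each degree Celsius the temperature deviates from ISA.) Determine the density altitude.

3600 ft

ISA temperature at 3000 ft = 15 − 2 × (3000/1000) = 9°C.
ISA deviation = 14 − 9 = +5°C.
Density altitude = 3000 + 120 × (5) = 3000 + (+600) = 3600 ft.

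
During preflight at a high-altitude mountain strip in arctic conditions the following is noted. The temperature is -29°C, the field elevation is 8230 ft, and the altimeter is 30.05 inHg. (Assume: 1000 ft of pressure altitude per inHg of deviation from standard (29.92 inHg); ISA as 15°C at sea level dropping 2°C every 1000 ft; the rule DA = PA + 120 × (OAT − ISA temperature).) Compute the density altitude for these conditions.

Pressure altitude = 8230 + (29.92 − 30.05) × 1000 = 8230 + (-130) = 8100 ft.
ISA temperature at 8100 ft = 15 − 2 × (8100/1000) = -1.2°C.
ISA deviation = -29 − (-1.2) = -27.8°C.
Density altitude = 8100 + 120 × (-27.8) = 4764 ft.

4764 ft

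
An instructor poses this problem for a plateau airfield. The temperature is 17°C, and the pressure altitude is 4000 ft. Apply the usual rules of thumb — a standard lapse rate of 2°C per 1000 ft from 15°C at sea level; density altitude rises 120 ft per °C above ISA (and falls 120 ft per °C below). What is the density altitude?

ISA temperature at 4000 ft = 15 − 2 × (4000/1000) = 7°C.
ISA deviation = 17 − 7 = +10°C.
Density altitude = 4000 + 120 × (10) = 4000 + (+1200) = 5200 ft.

5200 ft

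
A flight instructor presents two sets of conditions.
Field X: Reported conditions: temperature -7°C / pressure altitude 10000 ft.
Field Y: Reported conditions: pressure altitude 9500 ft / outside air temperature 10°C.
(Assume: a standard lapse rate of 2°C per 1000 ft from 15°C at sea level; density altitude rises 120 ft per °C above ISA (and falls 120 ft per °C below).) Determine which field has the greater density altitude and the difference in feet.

Field Y by 1420 ft

Field X: ISA temp = -5°C, deviation -2°C, DA = 10000 + 120 × (-2) = 9760 ft.
Field Y: ISA temp = -4°C, deviation +14°C, DA = 9500 + 120 × 14 = 11180 ft.
Field Y is higher by 11180 − 9760 = 1420 ft.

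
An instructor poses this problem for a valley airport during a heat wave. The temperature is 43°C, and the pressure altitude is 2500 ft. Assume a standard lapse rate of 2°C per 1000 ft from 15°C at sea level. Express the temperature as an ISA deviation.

ISA+33°C

ISA temperature at 2500 ft = 15 − 2 × (2500/1000) = 10°C.
Deviation = OAT − ISA = 43 − 10 = +33°C.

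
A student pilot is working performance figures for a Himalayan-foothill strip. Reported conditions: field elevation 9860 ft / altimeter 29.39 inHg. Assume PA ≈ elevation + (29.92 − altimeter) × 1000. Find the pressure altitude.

Pressure correction = (29.92 − 29.39) × 1000 = +530 ft.
Pressure altitude = 9860 + (+530) = 10390 ft.

10390 ft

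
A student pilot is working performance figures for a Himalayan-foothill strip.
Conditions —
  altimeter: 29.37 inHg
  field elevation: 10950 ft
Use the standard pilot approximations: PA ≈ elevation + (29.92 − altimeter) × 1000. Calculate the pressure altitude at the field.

11500 ft

Pressure correction = (29.92 − 29.37) × 1000 = +550 ft.
Pressure altitude = 10950 + (+550) = 11500 ft.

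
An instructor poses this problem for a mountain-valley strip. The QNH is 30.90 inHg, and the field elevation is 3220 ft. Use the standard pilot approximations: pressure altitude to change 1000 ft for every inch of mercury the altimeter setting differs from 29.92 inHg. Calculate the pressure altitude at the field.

Pressure correction = (29.92 − 30.90) × 1000 = -980 ft.
Pressure altitude = 3220 + (-980) = 2240 ft.

2240 ft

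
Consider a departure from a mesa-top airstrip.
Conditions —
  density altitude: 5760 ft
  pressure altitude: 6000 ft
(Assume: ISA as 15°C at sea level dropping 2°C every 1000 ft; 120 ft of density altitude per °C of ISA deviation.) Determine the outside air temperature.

Density altitude − pressure altitude = 5760 − 6000 = -240 ft.
At 120 ft/°C that is an ISA deviation of -240/120 = -2°C.
ISA temperature at 6000 ft = 15 − 2 × (6000/1000) = 3°C.
OAT = ISA + deviation = 3 + (-2) = 1°C.

1°C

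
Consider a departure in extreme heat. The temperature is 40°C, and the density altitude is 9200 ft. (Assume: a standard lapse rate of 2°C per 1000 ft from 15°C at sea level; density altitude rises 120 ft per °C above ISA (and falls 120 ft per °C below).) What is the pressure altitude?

DA = PA + 120 × (OAT − (15 − 2·PA/1000)) = PA + 120·OAT − 1800 + 0.24·PA = 1.24·PA + 120·OAT − 1800.
So 1.24·PA = 9200 − 120 × 40 + 1800 = 6200.
PA = 6200 / 1.24 = 5000 ft.

5000 ft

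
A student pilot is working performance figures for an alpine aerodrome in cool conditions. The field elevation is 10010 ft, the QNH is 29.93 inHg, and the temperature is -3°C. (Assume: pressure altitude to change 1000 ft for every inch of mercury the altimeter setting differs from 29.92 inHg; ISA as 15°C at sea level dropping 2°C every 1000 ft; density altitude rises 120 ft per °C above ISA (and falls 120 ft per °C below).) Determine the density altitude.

Pressure altitude = 10010 + (29.92 − 29.93) × 1000 = 10010 + (-10) = 10000 ft.
ISA temperature at 10000 ft = 15 − 2 × (10000/1000) = -5°C.
ISA deviation = -3 − (-5) = +2°C.
Density altitude = 10000 + 120 × (2) = 10240 ft.

10240 ft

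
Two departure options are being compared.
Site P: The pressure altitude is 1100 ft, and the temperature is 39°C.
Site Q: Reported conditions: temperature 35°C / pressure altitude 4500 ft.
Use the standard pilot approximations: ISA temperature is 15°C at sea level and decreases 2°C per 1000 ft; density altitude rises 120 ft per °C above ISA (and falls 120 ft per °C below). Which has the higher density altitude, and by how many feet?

Site P: ISA temp = 12.8°C, deviation +26.2°C, DA = 1100 + 120 × 26.2 = 4244 ft.
Site Q: ISA temp = 6°C, deviation +29°C, DA = 4500 + 120 × 29 = 7980 ft.
Site Q is higher by 7980 − 4244 = 3736 ft.

Site Q by 3736 ft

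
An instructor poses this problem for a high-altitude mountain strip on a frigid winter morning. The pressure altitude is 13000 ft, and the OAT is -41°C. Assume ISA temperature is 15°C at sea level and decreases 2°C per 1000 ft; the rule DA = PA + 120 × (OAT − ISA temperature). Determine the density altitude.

ISA temperature at 13000 ft = 15 − 2 × (13000/1000) = -11°C.
ISA deviation = -41 − (-11) = -30°C.
Density altitude = 13000 + 120 × (-30) = 13000 + (-3600) = 9400 ft.

9400 ft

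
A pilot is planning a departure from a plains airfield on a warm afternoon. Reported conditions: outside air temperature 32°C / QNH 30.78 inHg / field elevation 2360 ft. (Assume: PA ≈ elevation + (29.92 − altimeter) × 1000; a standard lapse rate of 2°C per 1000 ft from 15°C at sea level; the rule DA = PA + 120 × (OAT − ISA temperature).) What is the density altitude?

3900 ft

Pressure altitude = 2360 + (29.92 − 30.78) × 1000 = 2360 + (-860) = 1500 ft.
ISA temperature at 1500 ft = 15 − 2 × (1500/1000) = 12°C.
ISA deviation = 32 − 12 = +20°C.
Density altitude = 1500 + 120 × (20) = 3900 ft.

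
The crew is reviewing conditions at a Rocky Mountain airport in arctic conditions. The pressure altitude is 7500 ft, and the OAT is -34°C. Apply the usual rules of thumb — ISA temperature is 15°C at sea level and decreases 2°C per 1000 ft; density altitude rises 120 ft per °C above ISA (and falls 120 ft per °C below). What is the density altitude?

ISA temperature at 7500 ft = 15 − 2 × (7500/1000) = 0°C.
ISA deviation = -34 − 0 = -34°C.
Density altitude = 7500 + 120 × (-34) = 7500 + (-4080) = 3420 ft.

3420 ft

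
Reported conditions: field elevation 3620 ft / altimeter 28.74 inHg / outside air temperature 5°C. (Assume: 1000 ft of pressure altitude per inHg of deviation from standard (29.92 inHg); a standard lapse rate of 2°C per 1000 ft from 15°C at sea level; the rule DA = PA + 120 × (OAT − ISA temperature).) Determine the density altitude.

Pressure altitude = 3620 + (29.92 − 28.74) × 1000 = 3620 + (+1180) = 4800 ft.
ISA temperature at 4800 ft = 15 − 2 × (4800/1000) = 5.4°C.
ISA deviation = 5 − 5.4 = -0.4°C.
Density altitude = 4800 + 120 × (-0.4) = 4752 ft.

4752 ft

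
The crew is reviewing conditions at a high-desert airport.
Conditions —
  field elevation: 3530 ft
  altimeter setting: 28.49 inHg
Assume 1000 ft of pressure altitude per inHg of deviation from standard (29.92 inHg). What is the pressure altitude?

Pressure correction = (29.92 − 28.49) × 1000 = +1430 ft.
Pressure altitude = 3530 + (+1430) = 4960 ft.

4960 ft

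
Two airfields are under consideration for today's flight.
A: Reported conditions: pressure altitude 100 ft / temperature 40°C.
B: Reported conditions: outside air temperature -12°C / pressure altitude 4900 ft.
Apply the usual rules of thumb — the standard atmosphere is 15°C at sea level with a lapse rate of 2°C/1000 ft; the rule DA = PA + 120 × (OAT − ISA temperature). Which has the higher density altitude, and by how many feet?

A by 288 ft

A: ISA temp = 14.8°C, deviation +25.2°C, DA = 100 + 120 × 25.2 = 3124 ft.
B: ISA temp = 5.2°C, deviation -17.2°C, DA = 4900 + 120 × (-17.2) = 2836 ft.
A is higher by 3124 − 2836 = 288 ft.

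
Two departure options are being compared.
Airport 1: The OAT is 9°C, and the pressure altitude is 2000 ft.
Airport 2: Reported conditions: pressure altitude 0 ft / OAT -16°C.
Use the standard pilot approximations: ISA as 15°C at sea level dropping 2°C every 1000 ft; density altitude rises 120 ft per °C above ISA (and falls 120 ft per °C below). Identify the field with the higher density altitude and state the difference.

Airport 1: ISA temp = 11°C, deviation -2°C, DA = 2000 + 120 × (-2) = 1760 ft.
Airport 2: ISA temp = 15°C, deviation -31°C, DA = 0 + 120 × (-31) = -3720 ft.
Airport 1 is higher by 1760 − (-3720) = 5480 ft.

Airport 1 by 5480 ft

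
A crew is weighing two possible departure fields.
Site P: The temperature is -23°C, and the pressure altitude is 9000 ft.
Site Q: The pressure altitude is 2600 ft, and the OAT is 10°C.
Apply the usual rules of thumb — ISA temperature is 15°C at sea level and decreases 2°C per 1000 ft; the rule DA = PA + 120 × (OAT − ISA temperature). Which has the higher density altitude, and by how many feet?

Site P: ISA temp = -3°C, deviation -20°C, DA = 9000 + 120 × (-20) = 6600 ft.
Site Q: ISA temp = 9.8°C, deviation +0.2°C, DA = 2600 + 120 × 0.2 = 2624 ft.
Site P is higher by 6600 − 2624 = 3976 ft.

Site P by 3976 ft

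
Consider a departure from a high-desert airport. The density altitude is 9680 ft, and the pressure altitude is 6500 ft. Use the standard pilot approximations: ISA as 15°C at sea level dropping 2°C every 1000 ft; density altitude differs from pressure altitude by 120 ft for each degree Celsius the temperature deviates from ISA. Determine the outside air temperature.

Density altitude − pressure altitude = 9680 − 6500 = +3180 ft.
At 120 ft/°C that is an ISA deviation of 3180/120 = +26.5°C.
ISA temperature at 6500 ft = 15 − 2 × (6500/1000) = 2°C.
OAT = ISA + deviation = 2 + (+26.5) = 28.5°C.

28.5°C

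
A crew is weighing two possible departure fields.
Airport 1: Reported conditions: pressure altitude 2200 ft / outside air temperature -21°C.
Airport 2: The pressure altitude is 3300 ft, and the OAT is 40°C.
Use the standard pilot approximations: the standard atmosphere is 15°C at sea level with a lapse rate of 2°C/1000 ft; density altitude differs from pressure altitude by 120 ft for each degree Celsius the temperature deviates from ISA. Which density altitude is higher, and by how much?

Airport 1: ISA temp = 10.6°C, deviation -31.6°C, DA = 2200 + 120 × (-31.6) = -1592 ft.
Airport 2: ISA temp = 8.4°C, deviation +31.6°C, DA = 3300 + 120 × 31.6 = 7092 ft.
Airport 2 is higher by 7092 − (-1592) = 8684 ft.

Airport 2 by 8684 ft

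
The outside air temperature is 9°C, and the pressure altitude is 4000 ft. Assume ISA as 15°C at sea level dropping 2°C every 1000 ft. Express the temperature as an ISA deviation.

ISA+2°C

ISA temperature at 4000 ft = 15 − 2 × (4000/1000) = 7°C.
Deviation = OAT − ISA = 9 − 7 = +2°C.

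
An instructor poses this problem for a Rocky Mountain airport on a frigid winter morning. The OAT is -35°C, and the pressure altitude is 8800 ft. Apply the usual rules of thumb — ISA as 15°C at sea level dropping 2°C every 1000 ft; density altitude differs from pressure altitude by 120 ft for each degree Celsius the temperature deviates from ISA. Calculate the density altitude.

ISA temperature at 8800 ft = 15 − 2 × (8800/1000) = -2.6°C.
ISA deviation = -35 − (-2.6) = -32.4°C.
Density altitude = 8800 + 120 × (-32.4) = 8800 + (-3888) = 4912 ft.

4912 ft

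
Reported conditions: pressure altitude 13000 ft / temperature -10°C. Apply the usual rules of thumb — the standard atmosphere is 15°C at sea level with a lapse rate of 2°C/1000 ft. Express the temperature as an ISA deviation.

ISA+1°C

ISA temperature at 13000 ft = 15 − 2 × (13000/1000) = -11°C.
Deviation = OAT − ISA = -10 − (-11) = +1°C.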